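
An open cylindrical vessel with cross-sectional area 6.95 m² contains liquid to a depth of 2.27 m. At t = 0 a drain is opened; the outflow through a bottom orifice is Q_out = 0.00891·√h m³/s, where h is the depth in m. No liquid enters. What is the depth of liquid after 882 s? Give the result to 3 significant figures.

0.886 m

With no inflow, A dh/dt = −0.00891 √h.
This is separable: 2 d(√h)/dt = −0.00891/A, so √h = √h₀ − (0.00891/(2A)) t.
√h = √2.27 − 0.00891·882/(2·6.95) = 1.5067 − 0.56537 = 0.94128.
h = 0.94128² = 0.88601 m.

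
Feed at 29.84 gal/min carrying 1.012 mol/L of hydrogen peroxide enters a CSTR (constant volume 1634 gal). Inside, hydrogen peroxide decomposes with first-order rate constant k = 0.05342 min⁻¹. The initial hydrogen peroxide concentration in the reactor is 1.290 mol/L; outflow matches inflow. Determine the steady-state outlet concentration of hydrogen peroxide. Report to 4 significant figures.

0.2578 mol/L

V dC/dt = Q(C_in − C) − k V C.
At steady state: 0 = Q C_in − (Q + kV) C_ss, so C_ss = Q C_in/(Q + kV).
C_ss = 29.84·1.012/(29.84 + 0.05342·1634) = 30.1981/117.128 = 0.257821 mol/L.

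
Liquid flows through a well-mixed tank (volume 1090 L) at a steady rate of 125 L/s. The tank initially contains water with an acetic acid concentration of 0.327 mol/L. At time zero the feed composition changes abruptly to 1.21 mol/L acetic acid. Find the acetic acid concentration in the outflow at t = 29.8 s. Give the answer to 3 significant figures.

Accumulation = in − out for the solute gives V dC/dt = Q(C_in − C).
Time constant τ = V/Q = 1090/125 = 8.7200 s.
C approaches C_in exponentially: C(t) = C_in + (C₀ − C_in) e^(−t/τ).
C(29.8) = 1.21 + (0.327 − 1.21)·e^(−29.8/8.7200) = 1.21 + (-0.88300)·0.032797 = 1.1810 mol/L.

1.18 mol/L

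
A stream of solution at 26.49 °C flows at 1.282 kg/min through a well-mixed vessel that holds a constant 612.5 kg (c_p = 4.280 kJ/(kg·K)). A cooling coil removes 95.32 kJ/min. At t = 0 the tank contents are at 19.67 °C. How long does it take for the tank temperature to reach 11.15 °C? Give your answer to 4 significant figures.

Unsteady energy balance on the tank contents: M c_p dT/dt = ṁ c_p (T_in − T) − 95.32.
τ = M/ṁ = 477.769 min; T_ss = T_in − Q̇/(ṁ c_p) = 9.11790 °C.
T(t) = T_ss + (T₀ − T_ss) e^(−t/τ). Set T = 11.15:
e^(−t/τ) = (11.15 − 9.11790)/(19.67 − 9.11790) = 0.192578
t = −477.769 · ln(0.192578) = 787.008 min.

787.0 min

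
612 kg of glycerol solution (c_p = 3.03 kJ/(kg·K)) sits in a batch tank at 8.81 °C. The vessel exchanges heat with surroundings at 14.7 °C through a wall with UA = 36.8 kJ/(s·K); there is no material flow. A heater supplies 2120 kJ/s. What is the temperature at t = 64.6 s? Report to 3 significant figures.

54.7 °C

Lumped-capacitance energy balance: M c_p dT/dt = UA(T_amb − T) + Q̇.
dT/dt = (T_ss − T)/τ with T_ss = T_amb + Q̇/UA = 14.7 + 2120/36.8 = 72.309 °C, τ = M c_p/UA = 612·3.03/36.8 = 50.390 s.
Solution: T(t) = T_ss + (T₀ − T_ss) e^(−t/τ).
T(64.6) = 72.309 + (-63.499)·0.27748 = 54.689 °C.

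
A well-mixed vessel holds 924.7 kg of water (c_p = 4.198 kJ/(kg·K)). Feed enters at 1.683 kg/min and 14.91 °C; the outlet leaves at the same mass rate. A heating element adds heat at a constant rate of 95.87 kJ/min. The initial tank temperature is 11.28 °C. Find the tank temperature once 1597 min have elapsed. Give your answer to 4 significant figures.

M c_p dT/dt = ṁ c_p (T_in − T) + Q̇.
Rearrange: dT/dt = (T_ss − T)/τ with τ = M/ṁ = 549.436 min and T_ss = T_in + Q̇/(ṁ c_p) = 28.4793 °C.
Solution: T(t) = T_ss + (T₀ − T_ss) e^(−t/τ).
T(1597) = 28.4793 + (-17.1993)·e^(−1597/549.436) = 28.4793 + (-17.1993)·0.0546602 = 27.5391 °C.

27.54 °C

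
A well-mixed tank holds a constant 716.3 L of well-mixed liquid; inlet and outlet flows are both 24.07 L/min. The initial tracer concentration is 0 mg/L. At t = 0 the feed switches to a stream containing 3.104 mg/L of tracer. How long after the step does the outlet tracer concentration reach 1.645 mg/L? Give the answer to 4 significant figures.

22.47 min

Unsteady species balance (constant V, well mixed): V dC/dt = Q(C_in − C), so τ = V/Q = 29.7590 min.
C(t) = C_in + (C₀ − C_in) e^(−t/τ). Set C = 1.645 and solve for t:
e^(−t/τ) = (C − C_in)/(C₀ − C_in) = (1.645 − 3.104)/(0 − 3.104) = 0.470039
t = −τ ln(…) = 29.7590 × 0.754940 = 22.4663 min.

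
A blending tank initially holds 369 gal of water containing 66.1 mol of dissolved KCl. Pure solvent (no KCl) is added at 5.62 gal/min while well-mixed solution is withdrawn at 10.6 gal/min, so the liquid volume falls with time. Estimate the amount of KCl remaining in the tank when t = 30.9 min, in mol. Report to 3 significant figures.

Let m(t) be the amount of KCl. Volume: V(t) = V₀ + (Q_in − Q_out) t = 369 − 4.9800 t; V(30.9) = 215.12 gal.
Species balance (pure solvent in): dm/dt = −Q_out · m/V(t).
dm/m = −Q_out dt/(V₀ − 4.9800 t); integrating gives ln(m/m₀) = −(Q_out/(Q_in−Q_out)) ln(V/V₀).
m = m₀ (V₀/V)^(Q_out/(Q_in−Q_out)) = 66.1 × (369/215.12)^(-2.1285) = 20.960 mol.

21.0 mol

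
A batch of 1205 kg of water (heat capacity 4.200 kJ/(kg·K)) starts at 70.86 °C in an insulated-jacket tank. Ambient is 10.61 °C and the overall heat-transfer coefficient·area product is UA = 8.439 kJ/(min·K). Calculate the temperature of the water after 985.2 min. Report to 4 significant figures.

22.26 °C

Unsteady energy balance on the tank contents: M c_p dT/dt = −UA(T − T_amb).
dT/dt = (T_ss − T)/τ with T_ss = T_amb = 10.6100 °C, τ = M c_p/UA = 1205·4.200/8.439 = 599.716 min.
This is linear first-order; T(t) = T_ss + (T₀ − T_ss) e^(−t/τ).
T(985.2) = 10.6100 + (60.2500)·0.193442 = 22.2649 °C.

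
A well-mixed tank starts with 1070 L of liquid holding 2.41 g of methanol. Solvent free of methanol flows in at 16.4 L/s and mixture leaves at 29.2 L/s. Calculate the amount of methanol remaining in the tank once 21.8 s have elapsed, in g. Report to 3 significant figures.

1.21 g

Let m(t) be the amount of methanol. Volume: V(t) = V₀ + (Q_in − Q_out) t = 1070 − 12.800 t; V(21.8) = 790.96 L.
Solute balance: dm/dt = 0 − Q_out C = −Q_out m/V(t).
Separate: dm/m = −Q_out dt/V(t) ⇒ ln(m/m₀) = −(Q_out/(Q_in−Q_out)) ln(V/V₀).
m = m₀ (V₀/V)^(Q_out/(Q_in−Q_out)) = 2.41 × (1070/790.96)^(-2.2812) = 1.2096 g.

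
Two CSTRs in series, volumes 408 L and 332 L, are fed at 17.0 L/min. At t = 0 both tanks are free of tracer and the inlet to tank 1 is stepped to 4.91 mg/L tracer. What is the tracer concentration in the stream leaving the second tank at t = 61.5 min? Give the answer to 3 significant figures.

3.80 mg/L

Time constants: τᵢ = Vᵢ/Q for each well-mixed tank.
τ₁ = 408/17.0 = 24.000 min; τ₂ = 332/17.0 = 19.529 min.
Solving the cascade with C₁(0)=C₂(0)=0 gives C₂(t) = C_in[1 − (τ₁ e^(−t/τ₁) − τ₂ e^(−t/τ₂))/(τ₁ − τ₂)].
At t = 61.5: e^(−t/τ₁) = 0.077112, e^(−t/τ₂) = 0.042891.
C₂ = 4.91·[1 − (24.000·0.077112 − 19.529·0.042891)/(4.4706)] = 4.91·0.77340 = 3.7974 mg/L.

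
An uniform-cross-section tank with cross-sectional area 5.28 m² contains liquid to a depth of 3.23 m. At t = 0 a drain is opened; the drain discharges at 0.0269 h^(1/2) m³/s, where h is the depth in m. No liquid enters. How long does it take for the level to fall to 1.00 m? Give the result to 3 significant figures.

A dh/dt = −Q_out = −0.0269 √h.
∫ h^(−1/2) dh = −(0.0269/A) ∫ dt, giving 2√h = 2√h₀ − (0.0269/A) t.
t = 2A(√h₀ − √h)/0.0269 = 2·5.28·(√3.23 − √1.00)/0.0269
  = 10.560 × (1.7972 − 1.0000) / 0.0269 = 312.96 s.

313 s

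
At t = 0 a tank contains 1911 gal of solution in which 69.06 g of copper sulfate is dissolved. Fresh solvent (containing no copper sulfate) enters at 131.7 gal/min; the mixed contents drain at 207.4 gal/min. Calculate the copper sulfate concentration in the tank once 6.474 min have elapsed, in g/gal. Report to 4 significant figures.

0.02158 g/gal

Total volume: dV/dt = Q_in − Q_out = -75.7000 gal/min, so V(t) = 1911 − 75.7000 t and V(6.474) = 1420.92 gal.
No copper sulfate enters, so dm/dt = −Q_out · (m/V).
Separate: dm/m = −Q_out dt/V(t) ⇒ ln(m/m₀) = −(Q_out/(Q_in−Q_out)) ln(V/V₀).
m = m₀ (V₀/V)^(Q_out/(Q_in−Q_out)) = 69.06 × (1911/1420.92)^(-2.73976) = 30.6649 g.
C = m/V = 30.6649/1420.92 = 0.0215811 g/gal.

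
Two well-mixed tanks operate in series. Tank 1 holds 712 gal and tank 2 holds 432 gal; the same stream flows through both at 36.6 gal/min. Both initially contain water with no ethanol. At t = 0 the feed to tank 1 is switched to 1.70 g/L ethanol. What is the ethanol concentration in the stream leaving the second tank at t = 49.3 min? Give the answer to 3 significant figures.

Each tank obeys Vᵢ dCᵢ/dt = Q(Cᵢ₋₁ − Cᵢ), so τᵢ = Vᵢ/Q.
τ₁ = 712/36.6 = 19.454 min; τ₂ = 432/36.6 = 11.803 min.
Tank 1: C₁ = C_in(1 − e^(−t/τ₁)). Tank 2 (τ₁ ≠ τ₂): C₂ = C_in[1 − (τ₁ e^(−t/τ₁) − τ₂ e^(−t/τ₂))/(τ₁ − τ₂)].
At t = 49.3: e^(−t/τ₁) = 0.079322, e^(−t/τ₂) = 0.015347.
C₂ = 1.70·[1 − (19.454·0.079322 − 11.803·0.015347)/(7.6503)] = 1.70·0.82197 = 1.3974 g/L.

1.40 g/L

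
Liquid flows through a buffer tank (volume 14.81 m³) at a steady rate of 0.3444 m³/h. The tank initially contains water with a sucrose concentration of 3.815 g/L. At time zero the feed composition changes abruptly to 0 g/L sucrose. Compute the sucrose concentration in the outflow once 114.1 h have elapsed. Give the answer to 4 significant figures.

0.2686 g/L

Mass balance on the solute (V constant): V dC/dt = Q(C_in − C).
Time constant τ = V/Q = 14.81/0.3444 = 43.0023 h.
C approaches C_in exponentially: C(t) = C_in + (C₀ − C_in) e^(−t/τ).
C(114.1) = 0 + (3.815 − 0)·e^(−114.1/43.0023) = 0 + (3.81500)·0.0704153 = 0.268634 g/L.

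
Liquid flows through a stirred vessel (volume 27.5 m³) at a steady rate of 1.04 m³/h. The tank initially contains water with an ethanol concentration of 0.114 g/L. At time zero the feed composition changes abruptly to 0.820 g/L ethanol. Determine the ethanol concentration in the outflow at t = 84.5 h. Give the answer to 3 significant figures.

Mass balance on the solute (V constant): V dC/dt = Q(C_in − C).
So dC/dt = (C_in − C)/τ with τ = V/Q = 27.5/1.04 = 26.442 h.
Integrating: C(t) = C_in + (C₀ − C_in) e^(−t/τ).
C(84.5) = 0.820 + (0.114 − 0.820)·e^(−84.5/26.442) = 0.820 + (-0.70600)·0.040940 = 0.79110 g/L.

0.791 g/L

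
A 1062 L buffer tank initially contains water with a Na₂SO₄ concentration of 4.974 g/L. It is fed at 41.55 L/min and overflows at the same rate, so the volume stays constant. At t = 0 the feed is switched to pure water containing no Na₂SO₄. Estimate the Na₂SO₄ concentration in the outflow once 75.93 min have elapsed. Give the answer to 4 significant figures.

Accumulation = in − out for the solute gives V dC/dt = Q(C_in − C).
Time constant τ = V/Q = 1062/41.55 = 25.5596 min.
This is linear first-order; C(t) = C_in + (C₀ − C_in) e^(−t/τ).
C(75.93) = 0 + (4.974 − 0)·e^(−75.93/25.5596) = 0 + (4.97400)·0.0512670 = 0.255002 g/L.

0.2550 g/L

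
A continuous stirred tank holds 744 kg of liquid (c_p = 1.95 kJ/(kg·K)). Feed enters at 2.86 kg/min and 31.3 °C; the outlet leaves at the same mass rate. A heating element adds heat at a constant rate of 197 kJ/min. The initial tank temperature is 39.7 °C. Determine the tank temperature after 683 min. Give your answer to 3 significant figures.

M c_p dT/dt = ṁ c_p (T_in − T) + Q̇.
τ = M/ṁ = 260.14 min; T_ss = T_in + Q̇/(ṁ c_p) = 31.3 + 197/(2.86·1.95) = 66.624 °C.
Solution: T(t) = T_ss + (T₀ − T_ss) e^(−t/τ).
T(683) = 66.624 + (-26.924)·e^(−683/260.14) = 66.624 + (-26.924)·0.072403 = 64.674 °C.

64.7 °C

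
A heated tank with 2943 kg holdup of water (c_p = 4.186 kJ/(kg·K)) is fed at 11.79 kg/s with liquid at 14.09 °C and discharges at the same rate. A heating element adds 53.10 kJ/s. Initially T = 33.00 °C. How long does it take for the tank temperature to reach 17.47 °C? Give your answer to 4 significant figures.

510.8 s

M c_p dT/dt = ṁ c_p (T_in − T) + Q̇.
τ = M/ṁ = 249.618 s; T_ss = T_in + Q̇/(ṁ c_p) = 15.1659 °C.
T(t) = T_ss + (T₀ − T_ss) e^(−t/τ). Set T = 17.47:
e^(−t/τ) = (17.47 − 15.1659)/(33.00 − 15.1659) = 0.129195
t = −249.618 · ln(0.129195) = 510.827 s.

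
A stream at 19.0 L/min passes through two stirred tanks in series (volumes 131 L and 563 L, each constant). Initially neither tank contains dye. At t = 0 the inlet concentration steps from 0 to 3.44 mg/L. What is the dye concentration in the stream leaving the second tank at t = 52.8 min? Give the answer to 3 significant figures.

Species balance on tank i: dCᵢ/dt = (Cᵢ₋₁ − Cᵢ)/τᵢ with τᵢ = Vᵢ/Q.
τ₁ = 131/19.0 = 6.8947 min; τ₂ = 563/19.0 = 29.632 min.
Tank 1: C₁ = C_in(1 − e^(−t/τ₁)). Tank 2 (τ₁ ≠ τ₂): C₂ = C_in[1 − (τ₁ e^(−t/τ₁) − τ₂ e^(−t/τ₂))/(τ₁ − τ₂)].
At t = 52.8: e^(−t/τ₁) = 0.00047224, e^(−t/τ₂) = 0.16832.
C₂ = 3.44·[1 − (6.8947·0.00047224 − 29.632·0.16832)/(-22.737)] = 3.44·0.78078 = 2.6859 mg/L.

2.69 mg/L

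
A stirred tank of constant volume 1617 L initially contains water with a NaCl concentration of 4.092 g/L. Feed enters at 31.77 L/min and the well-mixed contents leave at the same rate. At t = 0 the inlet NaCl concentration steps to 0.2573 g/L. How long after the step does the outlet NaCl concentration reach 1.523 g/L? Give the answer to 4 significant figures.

56.42 min

Accumulation = in − out for the solute gives V dC/dt = Q(C_in − C), so τ = V/Q = 50.8971 min.
C(t) = C_in + (C₀ − C_in) e^(−t/τ). Set C = 1.523 and solve for t:
e^(−t/τ) = (C − C_in)/(C₀ − C_in) = (1.523 − 0.2573)/(4.092 − 0.2573) = 0.330065
t = −τ ln(…) = 50.8971 × 1.10847 = 56.4177 min.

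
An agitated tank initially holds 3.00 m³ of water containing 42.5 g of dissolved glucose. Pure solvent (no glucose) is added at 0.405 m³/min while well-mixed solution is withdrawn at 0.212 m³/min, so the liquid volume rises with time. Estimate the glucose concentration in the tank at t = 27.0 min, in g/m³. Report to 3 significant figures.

Total volume: dV/dt = Q_in − Q_out = 0.19300 m³/min, so V(t) = 3.00 + 0.19300 t and V(27.0) = 8.2110 m³.
Species balance (pure solvent in): dm/dt = −Q_out · m/V(t).
Separate: dm/m = −Q_out dt/V(t) ⇒ ln(m/m₀) = −(Q_out/(Q_in−Q_out)) ln(V/V₀).
m = m₀ (V₀/V)^(Q_out/(Q_in−Q_out)) = 42.5 × (3.00/8.2110)^(1.0984) = 14.063 g.
C = m/V = 14.063/8.2110 = 1.7127 g/m³.

1.71 g/m³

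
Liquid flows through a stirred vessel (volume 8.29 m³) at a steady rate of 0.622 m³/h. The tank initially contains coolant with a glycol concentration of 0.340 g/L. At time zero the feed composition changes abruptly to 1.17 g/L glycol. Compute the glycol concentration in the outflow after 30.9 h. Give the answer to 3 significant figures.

Accumulation = in − out for the solute gives V dC/dt = Q(C_in − C).
Time constant τ = V/Q = 8.29/0.622 = 13.328 h.
Solution: C(t) = C_in + (C₀ − C_in) e^(−t/τ).
C(30.9) = 1.17 + (0.340 − 1.17)·e^(−30.9/13.328) = 1.17 + (-0.83000)·0.098428 = 1.0883 g/L.

1.09 g/L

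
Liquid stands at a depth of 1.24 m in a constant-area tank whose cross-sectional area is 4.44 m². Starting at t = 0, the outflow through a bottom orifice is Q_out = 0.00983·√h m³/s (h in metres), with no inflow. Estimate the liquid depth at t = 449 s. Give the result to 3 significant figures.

0.380 m

A dh/dt = −Q_out = −0.00983 √h.
Separate and integrate: 2(√h − √h₀) = −(0.00983/A) t.
√h = √1.24 − 0.00983·449/(2·4.44) = 1.1136 − 0.49703 = 0.61652.
h = 0.61652² = 0.38009 m.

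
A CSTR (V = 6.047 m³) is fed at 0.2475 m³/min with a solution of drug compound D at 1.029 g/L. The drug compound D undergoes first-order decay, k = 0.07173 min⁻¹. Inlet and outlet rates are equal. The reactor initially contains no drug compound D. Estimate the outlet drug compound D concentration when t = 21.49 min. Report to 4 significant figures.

0.3406 g/L

Accumulation = in − out − consumed: V dC/dt = Q C_in − Q C − k V C.
dC/dt = (Q/V) C_in − (Q/V + k) C; effective rate a = Q/V + k = 0.0409294 + 0.07173 = 0.112659 min⁻¹.
C_ss = Q C_in/(Q + kV) = 0.373838 g/L; C(t) = C_ss + (C₀ − C_ss) e^(−a t).
C(21.49) = 0.373838 + (-0.373838)·e^(−0.112659·21.49) = 0.373838 + (-0.373838)·0.0888283 = 0.340630 g/L.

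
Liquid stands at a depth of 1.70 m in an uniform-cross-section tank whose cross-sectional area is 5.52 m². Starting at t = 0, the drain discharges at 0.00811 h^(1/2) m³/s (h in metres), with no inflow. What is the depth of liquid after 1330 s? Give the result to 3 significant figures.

0.107 m

A dh/dt = −Q_out = −0.00811 √h.
This is separable: 2 d(√h)/dt = −0.00811/A, so √h = √h₀ − (0.00811/(2A)) t.
√h = √1.70 − 0.00811·1330/(2·5.52) = 1.3038 − 0.97702 = 0.32682.
h = 0.32682² = 0.10681 m.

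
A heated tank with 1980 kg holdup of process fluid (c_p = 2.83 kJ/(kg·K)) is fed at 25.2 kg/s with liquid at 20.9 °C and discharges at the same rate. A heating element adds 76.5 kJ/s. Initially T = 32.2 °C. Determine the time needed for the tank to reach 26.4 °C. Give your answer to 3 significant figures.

Unsteady energy balance on the tank contents: M c_p dT/dt = ṁ c_p (T_in − T) + 76.5.
τ = M/ṁ = 78.571 s; T_ss = T_in + Q̇/(ṁ c_p) = 21.973 °C.
T(t) = T_ss + (T₀ − T_ss) e^(−t/τ). Set T = 26.4:
e^(−t/τ) = (26.4 − 21.973)/(32.2 − 21.973) = 0.43289
t = −78.571 · ln(0.43289) = 65.785 s.

65.8 s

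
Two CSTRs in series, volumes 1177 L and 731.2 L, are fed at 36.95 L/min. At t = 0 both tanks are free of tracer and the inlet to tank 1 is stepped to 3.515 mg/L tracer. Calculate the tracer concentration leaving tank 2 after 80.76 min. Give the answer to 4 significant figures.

Each tank obeys Vᵢ dCᵢ/dt = Q(Cᵢ₋₁ − Cᵢ), so τᵢ = Vᵢ/Q.
τ₁ = 1177/36.95 = 31.8539 min; τ₂ = 731.2/36.95 = 19.7889 min.
Solving the cascade with C₁(0)=C₂(0)=0 gives C₂(t) = C_in[1 − (τ₁ e^(−t/τ₁) − τ₂ e^(−t/τ₂))/(τ₁ − τ₂)].
At t = 80.76: e^(−t/τ₁) = 0.0792357, e^(−t/τ₂) = 0.0168893.
C₂ = 3.515·[1 − (31.8539·0.0792357 − 19.7889·0.0168893)/(12.0650)] = 3.515·0.818504 = 2.87704 mg/L.

2.877 mg/L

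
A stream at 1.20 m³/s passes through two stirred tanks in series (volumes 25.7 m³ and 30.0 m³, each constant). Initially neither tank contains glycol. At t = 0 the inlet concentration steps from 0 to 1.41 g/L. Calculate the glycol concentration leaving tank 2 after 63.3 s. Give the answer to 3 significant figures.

1.07 g/L

Each tank obeys Vᵢ dCᵢ/dt = Q(Cᵢ₋₁ − Cᵢ), so τᵢ = Vᵢ/Q.
τ₁ = 25.7/1.20 = 21.417 s; τ₂ = 30.0/1.20 = 25.000 s.
Solving the cascade with C₁(0)=C₂(0)=0 gives C₂(t) = C_in[1 − (τ₁ e^(−t/τ₁) − τ₂ e^(−t/τ₂))/(τ₁ − τ₂)].
At t = 63.3: e^(−t/τ₁) = 0.052045, e^(−t/τ₂) = 0.079500.
C₂ = 1.41·[1 − (21.417·0.052045 − 25.000·0.079500)/(-3.5833)] = 1.41·0.75641 = 1.0665 g/L.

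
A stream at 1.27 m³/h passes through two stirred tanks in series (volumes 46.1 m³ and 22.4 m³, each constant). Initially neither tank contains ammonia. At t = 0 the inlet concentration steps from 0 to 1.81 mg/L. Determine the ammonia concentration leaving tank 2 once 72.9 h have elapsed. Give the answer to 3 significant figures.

Species balance on tank i: dCᵢ/dt = (Cᵢ₋₁ − Cᵢ)/τᵢ with τᵢ = Vᵢ/Q.
τ₁ = 46.1/1.27 = 36.299 h; τ₂ = 22.4/1.27 = 17.638 h.
Tank 1: C₁ = C_in(1 − e^(−t/τ₁)). Tank 2 (τ₁ ≠ τ₂): C₂ = C_in[1 − (τ₁ e^(−t/τ₁) − τ₂ e^(−t/τ₂))/(τ₁ − τ₂)].
At t = 72.9: e^(−t/τ₁) = 0.13422, e^(−t/τ₂) = 0.016032.
C₂ = 1.81·[1 − (36.299·0.13422 − 17.638·0.016032)/(18.661)] = 1.81·0.75408 = 1.3649 mg/L.

1.36 mg/L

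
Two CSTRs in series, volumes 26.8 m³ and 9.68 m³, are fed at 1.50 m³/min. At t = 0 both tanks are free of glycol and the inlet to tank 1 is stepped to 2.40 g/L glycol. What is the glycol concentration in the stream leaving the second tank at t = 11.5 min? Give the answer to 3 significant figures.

0.655 g/L

Time constants: τᵢ = Vᵢ/Q for each well-mixed tank.
τ₁ = 26.8/1.50 = 17.867 min; τ₂ = 9.68/1.50 = 6.4533 min.
Tank 1: C₁ = C_in(1 − e^(−t/τ₁)). Tank 2 (τ₁ ≠ τ₂): C₂ = C_in[1 − (τ₁ e^(−t/τ₁) − τ₂ e^(−t/τ₂))/(τ₁ − τ₂)].
At t = 11.5: e^(−t/τ₁) = 0.52537, e^(−t/τ₂) = 0.16830.
C₂ = 2.40·[1 − (17.867·0.52537 − 6.4533·0.16830)/(11.413)] = 2.40·0.27274 = 0.65457 g/L.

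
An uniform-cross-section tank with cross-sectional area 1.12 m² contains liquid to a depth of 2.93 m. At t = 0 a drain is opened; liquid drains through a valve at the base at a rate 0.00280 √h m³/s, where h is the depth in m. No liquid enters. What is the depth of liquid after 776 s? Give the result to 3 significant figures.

A dh/dt = −Q_out = −0.00280 √h.
This is separable: 2 d(√h)/dt = −0.00280/A, so √h = √h₀ − (0.00280/(2A)) t.
√h = √2.93 − 0.00280·776/(2·1.12) = 1.7117 − 0.97000 = 0.74172.
h = 0.74172² = 0.55015 m.

0.550 m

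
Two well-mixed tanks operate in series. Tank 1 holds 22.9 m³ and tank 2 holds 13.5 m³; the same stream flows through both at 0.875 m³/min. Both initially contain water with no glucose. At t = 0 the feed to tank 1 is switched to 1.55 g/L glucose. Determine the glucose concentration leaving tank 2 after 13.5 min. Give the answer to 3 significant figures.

0.224 g/L

Each tank obeys Vᵢ dCᵢ/dt = Q(Cᵢ₋₁ − Cᵢ), so τᵢ = Vᵢ/Q.
τ₁ = 22.9/0.875 = 26.171 min; τ₂ = 13.5/0.875 = 15.429 min.
Tank 1: C₁ = C_in(1 − e^(−t/τ₁)). Tank 2 (τ₁ ≠ τ₂): C₂ = C_in[1 − (τ₁ e^(−t/τ₁) − τ₂ e^(−t/τ₂))/(τ₁ − τ₂)].
At t = 13.5: e^(−t/τ₁) = 0.59701, e^(−t/τ₂) = 0.41686.
C₂ = 1.55·[1 − (26.171·0.59701 − 15.429·0.41686)/(10.743)] = 1.55·0.14428 = 0.22363 g/L.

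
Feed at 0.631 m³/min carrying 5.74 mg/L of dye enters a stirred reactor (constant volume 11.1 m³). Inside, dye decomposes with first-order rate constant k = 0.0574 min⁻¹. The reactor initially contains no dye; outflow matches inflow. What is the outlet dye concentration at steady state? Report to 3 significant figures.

V dC/dt = Q(C_in − C) − k V C.
Steady state (dC/dt = 0): C_ss = Q C_in/(Q + kV) = C_in/(1 + kV/Q).
C_ss = 0.631·5.74/(0.631 + 0.0574·11.1) = 3.6219/1.2681 = 2.8561 mg/L.

2.86 mg/L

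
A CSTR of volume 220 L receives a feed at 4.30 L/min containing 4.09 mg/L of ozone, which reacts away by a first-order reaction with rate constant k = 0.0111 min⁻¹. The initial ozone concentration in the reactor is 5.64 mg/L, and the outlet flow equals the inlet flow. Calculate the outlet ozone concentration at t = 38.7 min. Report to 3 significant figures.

3.53 mg/L

V dC/dt = Q(C_in − C) − k V C.
This is linear with rate a = Q/V + k = 0.030645 min⁻¹.
C_ss = Q C_in/(Q + kV) = 2.6086 mg/L; C(t) = C_ss + (C₀ − C_ss) e^(−a t).
C(38.7) = 2.6086 + (3.0314)·e^(−0.030645·38.7) = 2.6086 + (3.0314)·0.30545 = 3.5345 mg/L.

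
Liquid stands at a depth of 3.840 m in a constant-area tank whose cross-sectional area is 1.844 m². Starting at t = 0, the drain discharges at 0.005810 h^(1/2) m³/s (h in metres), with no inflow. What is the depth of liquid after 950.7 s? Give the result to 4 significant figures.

A dh/dt = −Q_out = −0.005810 √h.
This is separable: 2 d(√h)/dt = −0.005810/A, so √h = √h₀ − (0.005810/(2A)) t.
√h = √3.840 − 0.005810·950.7/(2·1.844) = 1.95959 − 1.49771 = 0.461878.
h = 0.461878² = 0.213332 m.

0.2133 m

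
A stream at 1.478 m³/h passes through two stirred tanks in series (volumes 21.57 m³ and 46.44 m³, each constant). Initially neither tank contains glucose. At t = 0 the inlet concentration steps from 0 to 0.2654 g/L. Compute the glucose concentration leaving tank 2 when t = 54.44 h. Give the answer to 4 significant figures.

0.1833 g/L

Species balance on tank i: dCᵢ/dt = (Cᵢ₋₁ − Cᵢ)/τᵢ with τᵢ = Vᵢ/Q.
τ₁ = 21.57/1.478 = 14.5940 h; τ₂ = 46.44/1.478 = 31.4208 h.
Solving the cascade with C₁(0)=C₂(0)=0 gives C₂(t) = C_in[1 − (τ₁ e^(−t/τ₁) − τ₂ e^(−t/τ₂))/(τ₁ − τ₂)].
At t = 54.44: e^(−t/τ₁) = 0.0239859, e^(−t/τ₂) = 0.176823.
C₂ = 0.2654·[1 − (14.5940·0.0239859 − 31.4208·0.176823)/(-16.8268)] = 0.2654·0.690621 = 0.183291 g/L.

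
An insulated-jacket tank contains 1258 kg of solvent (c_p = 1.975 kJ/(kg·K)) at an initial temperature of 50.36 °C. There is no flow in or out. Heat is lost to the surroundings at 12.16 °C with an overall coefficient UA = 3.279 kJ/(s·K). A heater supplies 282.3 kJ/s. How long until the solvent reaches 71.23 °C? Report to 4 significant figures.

Lumped-capacitance energy balance: M c_p dT/dt = UA(T_amb − T) + Q̇.
τ = M c_p/UA = 757.716 s; T_ss = T_amb + Q̇/UA = 12.16 + 282.3/3.279 = 98.2533 °C.
T(t) = T_ss + (T₀ − T_ss)e^(−t/τ); set T = 71.23:
t = −τ ln[(T − T_ss)/(T₀ − T_ss)] = −757.716 · ln(0.564240) = 433.622 s.

433.6 s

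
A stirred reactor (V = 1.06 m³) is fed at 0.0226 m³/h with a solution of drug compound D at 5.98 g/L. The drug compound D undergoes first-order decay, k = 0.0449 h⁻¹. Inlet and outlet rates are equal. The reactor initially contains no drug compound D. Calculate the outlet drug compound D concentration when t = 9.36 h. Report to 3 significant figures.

Species balance: V dC/dt = Q C_in − Q C − k V C.
This is linear with rate a = Q/V + k = 0.066221 h⁻¹.
C_ss = Q C_in/(Q + kV) = 1.9253 g/L; C(t) = C_ss + (C₀ − C_ss) e^(−a t).
C(9.36) = 1.9253 + (-1.9253)·e^(−0.066221·9.36) = 1.9253 + (-1.9253)·0.53804 = 0.88944 g/L.

0.889 g/L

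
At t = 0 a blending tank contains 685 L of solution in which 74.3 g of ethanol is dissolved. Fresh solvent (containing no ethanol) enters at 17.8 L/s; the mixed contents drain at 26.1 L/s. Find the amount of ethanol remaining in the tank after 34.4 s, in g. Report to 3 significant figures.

13.6 g

Let m(t) be the amount of ethanol. Volume: V(t) = V₀ + (Q_in − Q_out) t = 685 − 8.3000 t; V(34.4) = 399.48 L.
Species balance (pure solvent in): dm/dt = −Q_out · m/V(t).
Separate: dm/m = −Q_out dt/V(t) ⇒ ln(m/m₀) = −(Q_out/(Q_in−Q_out)) ln(V/V₀).
m = m₀ (V₀/V)^(Q_out/(Q_in−Q_out)) = 74.3 × (685/399.48)^(-3.1446) = 13.631 g.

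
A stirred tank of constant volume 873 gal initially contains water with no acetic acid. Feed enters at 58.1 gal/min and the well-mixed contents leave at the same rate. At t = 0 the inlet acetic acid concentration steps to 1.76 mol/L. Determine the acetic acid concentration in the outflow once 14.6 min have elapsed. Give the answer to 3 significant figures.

1.09 mol/L

Transient balance on the dissolved component: V dC/dt = Q(C_in − C).
Rewrite as dC/dt + C/τ = C_in/τ, τ = V/Q = 15.026 min.
C approaches C_in exponentially: C(t) = C_in + (C₀ − C_in) e^(−t/τ).
C(14.6) = 1.76 + (0 − 1.76)·e^(−14.6/15.026) = 1.76 + (-1.7600)·0.37845 = 1.0939 mol/L.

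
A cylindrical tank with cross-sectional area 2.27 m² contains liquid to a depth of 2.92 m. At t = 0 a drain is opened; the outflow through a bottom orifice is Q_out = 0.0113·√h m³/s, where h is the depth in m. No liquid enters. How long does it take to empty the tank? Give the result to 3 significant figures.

With no inflow, A dh/dt = −0.0113 √h.
∫ h^(−1/2) dh = −(0.0113/A) ∫ dt, giving 2√h = 2√h₀ − (0.0113/A) t.
Set h = 0: 2√h₀ = (0.0113/A) t_empty ⇒ t_empty = 2A√h₀/0.0113.
t_empty = 2·2.27·√2.92/0.0113 = 4.5400·1.7088/0.0113 = 686.54 s.

687 s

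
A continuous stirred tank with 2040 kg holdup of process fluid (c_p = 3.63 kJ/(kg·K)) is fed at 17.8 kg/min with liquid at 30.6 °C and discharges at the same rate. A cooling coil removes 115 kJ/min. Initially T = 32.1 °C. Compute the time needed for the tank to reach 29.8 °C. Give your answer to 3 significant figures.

138 min

M c_p dT/dt = ṁ c_p (T_in − T) − Q̇.
τ = M/ṁ = 114.61 min; T_ss = T_in − Q̇/(ṁ c_p) = 28.820 °C.
T(t) = T_ss + (T₀ − T_ss) e^(−t/τ). Set T = 29.8:
e^(−t/τ) = (29.8 − 28.820)/(32.1 − 28.820) = 0.29874
t = −114.61 · ln(0.29874) = 138.47 min.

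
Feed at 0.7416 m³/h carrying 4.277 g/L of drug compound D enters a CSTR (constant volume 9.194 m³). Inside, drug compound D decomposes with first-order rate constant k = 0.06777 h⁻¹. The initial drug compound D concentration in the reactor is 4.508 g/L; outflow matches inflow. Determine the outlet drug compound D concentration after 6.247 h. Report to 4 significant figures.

Species balance: V dC/dt = Q C_in − Q C − k V C.
dC/dt = (Q/V) C_in − (Q/V + k) C; effective rate a = Q/V + k = 0.0806613 + 0.06777 = 0.148431 h⁻¹.
C_ss = Q C_in/(Q + kV) = 2.32423 g/L; C(t) = C_ss + (C₀ − C_ss) e^(−a t).
C(6.247) = 2.32423 + (2.18377)·e^(−0.148431·6.247) = 2.32423 + (2.18377)·0.395640 = 3.18822 g/L.

3.188 g/L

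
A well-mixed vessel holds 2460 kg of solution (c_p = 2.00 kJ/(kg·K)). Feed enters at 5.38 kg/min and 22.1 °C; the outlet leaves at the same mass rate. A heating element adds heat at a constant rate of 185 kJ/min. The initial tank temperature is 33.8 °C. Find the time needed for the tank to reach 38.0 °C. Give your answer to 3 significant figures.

M c_p dT/dt = ṁ c_p (T_in − T) + Q̇.
τ = M/ṁ = 457.25 min; T_ss = T_in + Q̇/(ṁ c_p) = 39.293 °C.
T(t) = T_ss + (T₀ − T_ss) e^(−t/τ). Set T = 38.0:
e^(−t/τ) = (38.0 − 39.293)/(33.8 − 39.293) = 0.23543
t = −457.25 · ln(0.23543) = 661.33 min.

661 min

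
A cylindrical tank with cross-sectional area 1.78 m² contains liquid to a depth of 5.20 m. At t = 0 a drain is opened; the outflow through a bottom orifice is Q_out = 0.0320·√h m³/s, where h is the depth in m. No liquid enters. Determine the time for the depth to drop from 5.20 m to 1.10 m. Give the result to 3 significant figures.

With no inflow, A dh/dt = −0.0320 √h.
∫ h^(−1/2) dh = −(0.0320/A) ∫ dt, giving 2√h = 2√h₀ − (0.0320/A) t.
t = 2A(√h₀ − √h)/0.0320 = 2·1.78·(√5.20 − √1.10)/0.0320
  = 3.5600 × (2.2804 − 1.0488) / 0.0320 = 137.01 s.

137 s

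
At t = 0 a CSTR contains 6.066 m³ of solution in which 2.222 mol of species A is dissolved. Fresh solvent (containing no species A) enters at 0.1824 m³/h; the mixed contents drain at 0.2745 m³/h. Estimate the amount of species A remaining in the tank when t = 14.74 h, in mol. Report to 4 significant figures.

1.044 mol

Total volume: dV/dt = Q_in − Q_out = -0.0921000 m³/h, so V(t) = 6.066 − 0.0921000 t and V(14.74) = 4.70845 m³.
Solute balance: dm/dt = 0 − Q_out C = −Q_out m/V(t).
dm/m = −Q_out dt/(V₀ − 0.0921000 t); integrating gives ln(m/m₀) = −(Q_out/(Q_in−Q_out)) ln(V/V₀).
m = m₀ (V₀/V)^(Q_out/(Q_in−Q_out)) = 2.222 × (6.066/4.70845)^(-2.98046) = 1.04429 mol.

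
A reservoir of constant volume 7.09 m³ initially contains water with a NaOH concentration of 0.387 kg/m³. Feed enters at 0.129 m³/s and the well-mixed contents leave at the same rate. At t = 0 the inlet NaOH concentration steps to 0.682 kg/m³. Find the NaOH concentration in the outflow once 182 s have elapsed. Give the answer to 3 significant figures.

0.671 kg/m³

Transient balance on the dissolved component: V dC/dt = Q(C_in − C).
So dC/dt = (C_in − C)/τ with τ = V/Q = 7.09/0.129 = 54.961 s.
Solution: C(t) = C_in + (C₀ − C_in) e^(−t/τ).
C(182) = 0.682 + (0.387 − 0.682)·e^(−182/54.961) = 0.682 + (-0.29500)·0.036464 = 0.67124 kg/m³.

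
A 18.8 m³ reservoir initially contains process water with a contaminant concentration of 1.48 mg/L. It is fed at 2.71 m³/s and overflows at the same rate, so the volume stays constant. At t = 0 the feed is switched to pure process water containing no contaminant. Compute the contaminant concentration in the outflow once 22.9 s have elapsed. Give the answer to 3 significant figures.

Species balance on the tank: V dC/dt = Q(C_in − C).
Time constant τ = V/Q = 18.8/2.71 = 6.9373 s.
Solution: C(t) = C_in + (C₀ − C_in) e^(−t/τ).
C(22.9) = 0 + (1.48 − 0)·e^(−22.9/6.9373) = 0 + (1.4800)·0.036846 = 0.054532 mg/L.

0.0545 mg/L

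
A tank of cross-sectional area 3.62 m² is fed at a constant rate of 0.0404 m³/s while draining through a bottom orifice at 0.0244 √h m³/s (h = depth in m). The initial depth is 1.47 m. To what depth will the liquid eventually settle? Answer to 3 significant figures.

2.74 m

Level balance: A dh/dt = 0.0404 − 0.0244 √h. Setting dh/dt = 0:
Q_in = 0.0244 √h_ss ⇒ √h_ss = 0.0404/0.0244 = 1.6557.
h_ss = 1.6557² = 2.7415 m. (Since h₀ = 1.47 m < h_ss, the level will rise toward this value.)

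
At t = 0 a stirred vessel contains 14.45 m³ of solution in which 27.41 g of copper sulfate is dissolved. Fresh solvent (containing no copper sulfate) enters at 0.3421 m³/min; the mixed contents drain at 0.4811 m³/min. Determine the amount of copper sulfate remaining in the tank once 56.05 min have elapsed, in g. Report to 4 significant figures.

Let m(t) be the amount of copper sulfate. Volume: V(t) = V₀ + (Q_in − Q_out) t = 14.45 − 0.139000 t; V(56.05) = 6.65905 m³.
No copper sulfate enters, so dm/dt = −Q_out · (m/V).
Separate: dm/m = −Q_out dt/V(t) ⇒ ln(m/m₀) = −(Q_out/(Q_in−Q_out)) ln(V/V₀).
m = m₀ (V₀/V)^(Q_out/(Q_in−Q_out)) = 27.41 × (14.45/6.65905)^(-3.46115) = 1.87666 g.

1.877 g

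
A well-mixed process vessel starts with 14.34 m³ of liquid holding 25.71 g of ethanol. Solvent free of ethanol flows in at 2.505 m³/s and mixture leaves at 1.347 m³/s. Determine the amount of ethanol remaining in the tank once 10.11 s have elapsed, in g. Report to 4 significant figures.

12.84 g

Let m(t) be the amount of ethanol. Volume: V(t) = V₀ + (Q_in − Q_out) t = 14.34 + 1.15800 t; V(10.11) = 26.0474 m³.
No ethanol enters, so dm/dt = −Q_out · (m/V).
Separate: dm/m = −Q_out dt/V(t) ⇒ ln(m/m₀) = −(Q_out/(Q_in−Q_out)) ln(V/V₀).
m = m₀ (V₀/V)^(Q_out/(Q_in−Q_out)) = 25.71 × (14.34/26.0474)^(1.16321) = 12.8404 g.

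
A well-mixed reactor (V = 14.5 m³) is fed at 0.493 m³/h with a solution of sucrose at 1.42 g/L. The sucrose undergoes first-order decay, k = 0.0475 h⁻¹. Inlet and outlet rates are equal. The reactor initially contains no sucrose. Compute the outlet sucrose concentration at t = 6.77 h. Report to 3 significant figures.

Species balance: V dC/dt = Q C_in − Q C − k V C.
dC/dt = (Q/V) C_in − (Q/V + k) C; effective rate a = Q/V + k = 0.034000 + 0.0475 = 0.081500 h⁻¹.
C_ss = Q C_in/(Q + kV) = 0.59239 g/L; C(t) = C_ss + (C₀ − C_ss) e^(−a t).
C(6.77) = 0.59239 + (-0.59239)·e^(−0.081500·6.77) = 0.59239 + (-0.59239)·0.57594 = 0.25121 g/L.

0.251 g/L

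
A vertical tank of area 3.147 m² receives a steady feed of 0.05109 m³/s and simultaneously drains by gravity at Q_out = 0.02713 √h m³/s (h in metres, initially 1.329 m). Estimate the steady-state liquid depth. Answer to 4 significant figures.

3.546 m

Level balance: A dh/dt = 0.05109 − 0.02713 √h. Setting dh/dt = 0:
Q_in = 0.02713 √h_ss ⇒ √h_ss = 0.05109/0.02713 = 1.88316.
h_ss = 1.88316² = 3.54627 m. (Since h₀ = 1.329 m < h_ss, the level will rise toward this value.)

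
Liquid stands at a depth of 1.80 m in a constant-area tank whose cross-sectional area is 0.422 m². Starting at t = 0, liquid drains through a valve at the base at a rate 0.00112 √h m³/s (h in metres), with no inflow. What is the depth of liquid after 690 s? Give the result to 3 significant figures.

0.181 m

Accumulation of liquid (constant cross-section A): A dh/dt = −0.00112 √h.
∫ h^(−1/2) dh = −(0.00112/A) ∫ dt, giving 2√h = 2√h₀ − (0.00112/A) t.
√h = √1.80 − 0.00112·690/(2·0.422) = 1.3416 − 0.91564 = 0.42600.
h = 0.42600² = 0.18148 m.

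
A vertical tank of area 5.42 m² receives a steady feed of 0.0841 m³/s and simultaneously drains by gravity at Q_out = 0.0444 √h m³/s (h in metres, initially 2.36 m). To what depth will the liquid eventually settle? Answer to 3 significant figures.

Unsteady balance on liquid volume: A dh/dt = Q_in − 0.0444 √h. At steady state dh/dt = 0:
Q_in = 0.0444 √h_ss ⇒ √h_ss = 0.0841/0.0444 = 1.8941.
h_ss = 1.8941² = 3.5878 m. (Since h₀ = 2.36 m < h_ss, the level will rise toward this value.)

3.59 m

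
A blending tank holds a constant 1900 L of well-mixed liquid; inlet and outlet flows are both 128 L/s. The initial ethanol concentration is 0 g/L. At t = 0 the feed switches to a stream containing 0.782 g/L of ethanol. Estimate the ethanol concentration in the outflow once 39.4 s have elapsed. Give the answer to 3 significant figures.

0.727 g/L

Mass balance on the solute (V constant): V dC/dt = Q(C_in − C).
Time constant τ = V/Q = 1900/128 = 14.844 s.
This is linear first-order; C(t) = C_in + (C₀ − C_in) e^(−t/τ).
C(39.4) = 0.782 + (0 − 0.782)·e^(−39.4/14.844) = 0.782 + (-0.78200)·0.070347 = 0.72699 g/L.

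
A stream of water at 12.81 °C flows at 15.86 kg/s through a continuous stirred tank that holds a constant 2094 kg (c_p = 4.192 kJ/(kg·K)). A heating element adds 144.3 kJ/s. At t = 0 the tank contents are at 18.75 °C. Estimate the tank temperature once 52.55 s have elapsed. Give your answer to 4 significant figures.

17.51 °C

M c_p dT/dt = ṁ c_p (T_in − T) + Q̇.
τ = M/ṁ = 132.030 s; T_ss = T_in + Q̇/(ṁ c_p) = 12.81 + 144.3/(15.86·4.192) = 14.9804 °C.
Solution: T(t) = T_ss + (T₀ − T_ss) e^(−t/τ).
T(52.55) = 14.9804 + (3.76959)·e^(−52.55/132.030) = 14.9804 + (3.76959)·0.671652 = 17.5123 °C.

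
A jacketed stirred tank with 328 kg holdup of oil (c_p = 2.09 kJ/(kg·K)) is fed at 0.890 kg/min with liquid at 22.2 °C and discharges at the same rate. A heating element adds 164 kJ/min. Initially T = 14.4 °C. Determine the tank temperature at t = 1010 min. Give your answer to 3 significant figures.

104 °C

M c_p dT/dt = ṁ c_p (T_in − T) + Q̇.
τ = M/ṁ = 368.54 min; T_ss = T_in + Q̇/(ṁ c_p) = 22.2 + 164/(0.890·2.09) = 110.37 °C.
T approaches T_ss exponentially: T(t) = T_ss + (T₀ − T_ss) e^(−t/τ).
T(1010) = 110.37 + (-95.967)·e^(−1010/368.54) = 110.37 + (-95.967)·0.064535 = 104.17 °C.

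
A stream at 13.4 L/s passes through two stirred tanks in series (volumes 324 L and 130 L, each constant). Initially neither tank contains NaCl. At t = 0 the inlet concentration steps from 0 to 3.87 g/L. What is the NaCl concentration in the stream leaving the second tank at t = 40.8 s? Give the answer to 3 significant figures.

2.71 g/L

Time constants: τᵢ = Vᵢ/Q for each well-mixed tank.
τ₁ = 324/13.4 = 24.179 s; τ₂ = 130/13.4 = 9.7015 s.
Solving the cascade with C₁(0)=C₂(0)=0 gives C₂(t) = C_in[1 − (τ₁ e^(−t/τ₁) − τ₂ e^(−t/τ₂))/(τ₁ − τ₂)].
At t = 40.8: e^(−t/τ₁) = 0.18500, e^(−t/τ₂) = 0.014913.
C₂ = 3.87·[1 − (24.179·0.18500 − 9.7015·0.014913)/(14.478)] = 3.87·0.70103 = 2.7130 g/L.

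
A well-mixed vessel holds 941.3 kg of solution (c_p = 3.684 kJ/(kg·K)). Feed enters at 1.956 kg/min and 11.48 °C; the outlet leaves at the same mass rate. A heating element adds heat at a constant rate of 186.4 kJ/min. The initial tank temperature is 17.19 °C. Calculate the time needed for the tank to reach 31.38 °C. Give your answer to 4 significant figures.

585.8 min

Unsteady energy balance on the tank contents: M c_p dT/dt = ṁ c_p (T_in − T) + 186.4.
τ = M/ṁ = 481.237 min; T_ss = T_in + Q̇/(ṁ c_p) = 37.3477 °C.
T(t) = T_ss + (T₀ − T_ss) e^(−t/τ). Set T = 31.38:
e^(−t/τ) = (31.38 − 37.3477)/(17.19 − 37.3477) = 0.296050
t = −481.237 · ln(0.296050) = 585.775 min.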